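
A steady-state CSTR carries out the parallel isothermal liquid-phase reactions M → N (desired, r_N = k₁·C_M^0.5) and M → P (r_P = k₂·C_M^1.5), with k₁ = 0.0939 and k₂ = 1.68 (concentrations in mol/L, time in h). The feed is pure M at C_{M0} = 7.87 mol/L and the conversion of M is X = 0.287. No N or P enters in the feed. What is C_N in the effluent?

0.0223 mol/L

Exit C_M = C_{M0}(1−X) = 7.87×0.713 = 5.611 mol/L.
Rates in a CSTR are evaluated at the outlet concentration: r_N = 0.0939×5.611^0.5 = 0.2224, r_P = 1.68×5.611^1.5 = 22.33.
Fraction of consumed M going to N: r_N/(r_N+r_P) = 0.009863.
C_N = 0.009863·C_{M0}·X = 0.009863×7.87×0.287 = 0.0223 mol/L.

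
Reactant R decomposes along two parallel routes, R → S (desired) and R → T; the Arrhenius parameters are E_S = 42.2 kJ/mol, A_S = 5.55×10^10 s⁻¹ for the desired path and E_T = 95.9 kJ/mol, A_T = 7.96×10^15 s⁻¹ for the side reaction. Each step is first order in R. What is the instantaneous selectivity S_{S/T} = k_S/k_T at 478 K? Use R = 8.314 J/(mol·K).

5.15

k_S/k_T = (A_S/A_T)·exp[−(E_S−E_T)/(RT)] = (A_S/A_T)·exp[(E_T−E_S)/(RT)].
(E_T−E_S)/(RT) = (95.9−42.2)×10³/(8.314×478) = 53700/3974 = 13.51.
k_S/k_T = (5.55×10^10/7.96×10^15)·exp(13.51) = 6.972×10^-6 × 7.386×10^5 = 5.15.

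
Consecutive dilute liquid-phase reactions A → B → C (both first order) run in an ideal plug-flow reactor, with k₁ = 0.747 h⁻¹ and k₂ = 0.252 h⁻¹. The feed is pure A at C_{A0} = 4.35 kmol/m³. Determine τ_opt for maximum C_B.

Setting dC_B/dτ = 0 gives τ_opt = ln(k₂/k₁)/(k₂−k₁).
= ln(0.252/0.747)/(0.252−0.747) = ln(0.3373)/-0.4950 = -1.087/-0.4950 = 2.20 h.

2.20 h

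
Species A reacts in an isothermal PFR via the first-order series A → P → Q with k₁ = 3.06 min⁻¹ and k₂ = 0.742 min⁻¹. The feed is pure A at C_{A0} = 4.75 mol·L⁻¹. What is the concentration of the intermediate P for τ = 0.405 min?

Solving the coupled first-order balances gives C_P(τ) = [k₁/(k₂−k₁)]·C_{A0}·(e^(−k₁τ) − e^(−k₂τ)).
e^(−k₁τ) = e^(−3.06×0.405) = e^(−1.239) = 0.2896; e^(−k₂τ) = e^(−0.3005) = 0.7404.
C_P = 3.06×4.75/(0.742−3.06) × (0.2896−0.7404) = (-6.270)×(-0.4509) = 2.827 mol·L⁻¹.

2.83 mol·L⁻¹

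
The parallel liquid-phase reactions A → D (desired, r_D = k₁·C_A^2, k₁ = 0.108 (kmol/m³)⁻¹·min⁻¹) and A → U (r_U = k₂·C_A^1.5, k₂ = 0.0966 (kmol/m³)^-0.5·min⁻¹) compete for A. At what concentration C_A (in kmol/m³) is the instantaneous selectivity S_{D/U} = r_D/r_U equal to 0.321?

0.0824 kmol/m³

S_{D/U} = (k₁/k₂)·C_A^0.5 ⇒ C_A = (S·k₂/k₁)^(2).
= (0.321×0.0966/0.108)^(2) = (0.2871)^(2) = 0.0824 kmol/m³.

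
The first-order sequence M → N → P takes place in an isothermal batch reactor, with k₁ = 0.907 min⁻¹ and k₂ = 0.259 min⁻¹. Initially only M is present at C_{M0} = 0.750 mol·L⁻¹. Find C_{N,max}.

0.454 mol·L⁻¹

For a first-order series the maximum intermediate yield is C_{N,max}/C_{M0} = (k₁/k₂)^[k₂/(k₂−k₁)].
= (0.907/0.259)^(0.259/(0.259−0.907)) = (3.502)^(-0.3997) = 0.6060.
C_{N,max} = 0.6060×0.750 = 0.454 mol·L⁻¹.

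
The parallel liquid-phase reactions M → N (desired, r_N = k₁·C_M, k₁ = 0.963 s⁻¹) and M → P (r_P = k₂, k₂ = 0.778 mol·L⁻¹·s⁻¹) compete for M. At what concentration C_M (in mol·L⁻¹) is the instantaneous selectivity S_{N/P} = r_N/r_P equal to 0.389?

0.314 mol·L⁻¹

S_{N/P} = (k₁/k₂)·C_M ⇒ C_M = S·k₂/k₁.
= 0.389×0.778/0.963 = 0.314 mol·L⁻¹.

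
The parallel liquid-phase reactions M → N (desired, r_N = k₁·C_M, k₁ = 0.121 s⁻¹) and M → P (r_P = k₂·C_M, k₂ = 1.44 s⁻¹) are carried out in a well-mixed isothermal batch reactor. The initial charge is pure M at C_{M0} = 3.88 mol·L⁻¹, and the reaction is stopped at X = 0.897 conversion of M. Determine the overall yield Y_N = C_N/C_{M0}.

0.0695

C_M = C_{M0}(1−X) = 0.3996 mol·L⁻¹.
Both paths are first order in M, so the instantaneous fraction to N is constant: dC_N/d(−C_M) = k₁/(k₁+k₂) = 0.07751.
C_N = 0.07751·(C_{M0}−C_M) = 0.07751×3.480 = 0.270 mol·L⁻¹.
Y_N = C_N/C_{M0} = 0.2698/3.88 = 0.0695.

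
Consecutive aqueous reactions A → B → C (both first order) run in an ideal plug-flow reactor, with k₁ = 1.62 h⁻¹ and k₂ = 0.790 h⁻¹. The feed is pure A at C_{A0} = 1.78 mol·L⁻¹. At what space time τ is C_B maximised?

Setting dC_B/dτ = 0 gives τ_opt = ln(k₂/k₁)/(k₂−k₁).
= ln(0.790/1.62)/(0.790−1.62) = ln(0.4877)/-0.8300 = -0.7181/-0.8300 = 0.865 h.

0.865 h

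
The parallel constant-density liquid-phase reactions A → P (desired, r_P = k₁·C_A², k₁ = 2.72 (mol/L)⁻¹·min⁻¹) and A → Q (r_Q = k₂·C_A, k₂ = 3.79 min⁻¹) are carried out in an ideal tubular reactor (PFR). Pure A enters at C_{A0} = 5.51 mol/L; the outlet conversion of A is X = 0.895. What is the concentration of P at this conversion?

C_A = C_{A0}(1−X) = 0.5785 mol/L.
Along a PFR/batch, dC_Q/dC_A = −r_Q/(r_P+r_Q) = −k₂/(k₂+k₁·C_A).
Integrating from C_{A0} to C_A: C_Q = (3.79/2.72)·ln[(3.79+2.72·5.51)/(3.79+2.72·0.579)] = 1.393·ln(18.78/5.364) = 1.746 mol/L.
Then C_P = (C_{A0}−C_A) − C_Q = 4.931 − 1.746 = 3.186 mol/L.

3.19 mol/L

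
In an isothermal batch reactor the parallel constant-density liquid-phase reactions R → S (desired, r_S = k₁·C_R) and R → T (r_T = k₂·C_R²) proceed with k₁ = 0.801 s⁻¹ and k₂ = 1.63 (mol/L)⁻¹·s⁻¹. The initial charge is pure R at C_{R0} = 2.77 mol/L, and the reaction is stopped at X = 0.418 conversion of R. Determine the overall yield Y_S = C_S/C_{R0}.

C_R = C_{R0}(1−X) = 1.612 mol/L.
Along a PFR/batch, dC_S/dC_R = −r_S/(r_S+r_T) = −k₁/(k₁+k₂·C_R).
Integrating from C_{R0} to C_R: C_S = (0.801/1.63)·ln[(0.801+1.63·2.77)/(0.801+1.63·1.61)] = 0.4914·ln(5.316/3.429) = 0.2155 mol/L.
Y_S = C_S/C_{R0} = 0.2155/2.77 = 0.0778.

0.0778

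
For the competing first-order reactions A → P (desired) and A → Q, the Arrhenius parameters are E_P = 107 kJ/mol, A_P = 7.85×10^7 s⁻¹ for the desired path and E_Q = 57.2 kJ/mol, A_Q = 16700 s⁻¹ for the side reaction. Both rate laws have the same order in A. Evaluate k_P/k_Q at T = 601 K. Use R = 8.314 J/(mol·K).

0.221

k_P/k_Q = (A_P/A_Q)·exp[−(E_P−E_Q)/(RT)] = (A_P/A_Q)·exp[(E_Q−E_P)/(RT)].
(E_Q−E_P)/(RT) = (57.2−107)×10³/(8.314×601) = -49800/4997 = -9.967.
k_P/k_Q = (7.85×10^7/16700)·exp(-9.967) = 4701 × 4.694×10^-5 = 0.221.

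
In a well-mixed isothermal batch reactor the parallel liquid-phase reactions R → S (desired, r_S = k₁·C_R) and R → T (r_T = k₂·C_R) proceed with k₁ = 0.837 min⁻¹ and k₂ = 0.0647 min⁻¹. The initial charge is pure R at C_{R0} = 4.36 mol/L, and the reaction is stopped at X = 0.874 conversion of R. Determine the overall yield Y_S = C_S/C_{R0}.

C_R = C_{R0}(1−X) = 0.5494 mol/L.
Both paths are first order in R, so the instantaneous fraction to S is constant: dC_S/d(−C_R) = k₁/(k₁+k₂) = 0.9282.
C_S = 0.9282·(C_{R0}−C_R) = 0.9282×3.811 = 3.54 mol/L.
Y_S = C_S/C_{R0} = 3.537/4.36 = 0.811.

0.811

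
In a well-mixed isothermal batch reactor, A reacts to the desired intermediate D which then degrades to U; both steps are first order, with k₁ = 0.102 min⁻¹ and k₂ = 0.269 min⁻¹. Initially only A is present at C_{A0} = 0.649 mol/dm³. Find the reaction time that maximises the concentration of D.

Setting dC_D/dt = 0 gives t_opt = ln(k₂/k₁)/(k₂−k₁).
= ln(0.269/0.102)/(0.269−0.102) = ln(2.637)/0.1670 = 0.9697/0.1670 = 5.81 min.

5.81 min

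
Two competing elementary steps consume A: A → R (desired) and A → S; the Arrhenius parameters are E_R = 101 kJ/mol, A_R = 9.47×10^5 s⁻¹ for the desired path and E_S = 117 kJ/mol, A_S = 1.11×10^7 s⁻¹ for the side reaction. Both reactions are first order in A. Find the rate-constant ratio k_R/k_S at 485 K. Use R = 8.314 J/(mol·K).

4.51

With equal orders, S_{R/S} = k_R/k_S = (A_R/A_S)·exp[(E_S−E_R)/(RT)].
(E_S−E_R)/(RT) = (117−101)×10³/(8.314×485) = 16000/4032 = 3.968.
k_R/k_S = (9.47×10^5/1.11×10^7)·exp(3.968) = 0.08532 × 52.88 = 4.51.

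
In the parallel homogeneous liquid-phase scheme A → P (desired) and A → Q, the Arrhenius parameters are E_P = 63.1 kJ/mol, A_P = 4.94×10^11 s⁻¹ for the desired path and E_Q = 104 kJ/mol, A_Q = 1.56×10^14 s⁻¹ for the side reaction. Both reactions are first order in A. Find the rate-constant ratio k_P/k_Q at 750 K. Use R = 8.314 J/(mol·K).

2.23

With equal orders, S_{P/Q} = k_P/k_Q = (A_P/A_Q)·exp[(E_Q−E_P)/(RT)].
(E_Q−E_P)/(RT) = (104−63.1)×10³/(8.314×750) = 40900/6236 = 6.559.
k_P/k_Q = (4.94×10^11/1.56×10^14)·exp(6.559) = 0.003167 × 705.7 = 2.23.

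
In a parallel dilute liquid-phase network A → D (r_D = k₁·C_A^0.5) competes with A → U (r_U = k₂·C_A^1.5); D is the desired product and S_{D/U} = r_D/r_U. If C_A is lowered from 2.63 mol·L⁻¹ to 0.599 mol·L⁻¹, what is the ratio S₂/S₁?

S_{D/U} = (k₁/k₂)·C_A⁻¹, so S₂/S₁ = (C_{A,2}/C_{A,1})⁻¹.
= 2.63/0.599 = 4.39.
Selectivity toward D rises as C_A falls — low-concentration operation is favoured.

4.39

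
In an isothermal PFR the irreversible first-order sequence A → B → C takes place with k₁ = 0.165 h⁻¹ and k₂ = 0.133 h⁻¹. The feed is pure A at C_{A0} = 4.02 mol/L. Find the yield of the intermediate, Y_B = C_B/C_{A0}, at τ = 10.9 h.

0.356

Solving the coupled first-order balances gives C_B(τ) = [k₁/(k₂−k₁)]·C_{A0}·(e^(−k₁τ) − e^(−k₂τ)).
e^(−k₁τ) = e^(−0.165×10.9) = e^(−1.799) = 0.1655; e^(−k₂τ) = e^(−1.450) = 0.2346.
C_B = 0.165×4.02/(0.133−0.165) × (0.1655−0.2346) = (-20.73)×(-0.06909) = 1.432 mol/L.
Y_B = C_B/C_{A0} = 1.432/4.02 = 0.356.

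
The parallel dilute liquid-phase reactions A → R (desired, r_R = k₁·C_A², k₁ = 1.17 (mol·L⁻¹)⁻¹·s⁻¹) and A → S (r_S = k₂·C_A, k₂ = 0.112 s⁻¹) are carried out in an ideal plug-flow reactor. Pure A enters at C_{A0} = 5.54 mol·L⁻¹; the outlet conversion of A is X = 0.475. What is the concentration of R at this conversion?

C_A = C_{A0}(1−X) = 2.909 mol·L⁻¹.
Along a PFR/batch, dC_S/dC_A = −r_S/(r_R+r_S) = −k₂/(k₂+k₁·C_A).
Integrating from C_{A0} to C_A: C_S = (0.112/1.17)·ln[(0.112+1.17·5.54)/(0.112+1.17·2.91)] = 0.09573·ln(6.594/3.515) = 0.06022 mol·L⁻¹.
Then C_R = (C_{A0}−C_A) − C_S = 2.631 − 0.06022 = 2.571 mol·L⁻¹.

2.57 mol·L⁻¹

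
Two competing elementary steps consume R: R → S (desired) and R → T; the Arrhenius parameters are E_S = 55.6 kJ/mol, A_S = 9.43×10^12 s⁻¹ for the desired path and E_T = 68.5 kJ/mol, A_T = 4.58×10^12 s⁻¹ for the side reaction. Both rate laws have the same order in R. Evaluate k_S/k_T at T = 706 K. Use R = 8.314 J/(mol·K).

Since both paths have the same order in R, the concentration cancels and S_{S/T} = k_S/k_T = (A_S/A_T)·exp[(E_T−E_S)/(RT)].
(E_T−E_S)/(RT) = (68.5−55.6)×10³/(8.314×706) = 12900/5870 = 2.198.
k_S/k_T = (9.43×10^12/4.58×10^12)·exp(2.198) = 2.059 × 9.005 = 18.5.

18.5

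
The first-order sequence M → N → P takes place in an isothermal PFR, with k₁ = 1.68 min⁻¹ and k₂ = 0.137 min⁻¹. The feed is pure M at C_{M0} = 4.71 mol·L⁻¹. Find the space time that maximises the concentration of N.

1.62 min

For first-order series the maximum of C_N occurs at τ_opt = ln(k₂/k₁)/(k₂−k₁).
= ln(0.137/1.68)/(0.137−1.68) = ln(0.08155)/-1.543 = -2.507/-1.543 = 1.62 min.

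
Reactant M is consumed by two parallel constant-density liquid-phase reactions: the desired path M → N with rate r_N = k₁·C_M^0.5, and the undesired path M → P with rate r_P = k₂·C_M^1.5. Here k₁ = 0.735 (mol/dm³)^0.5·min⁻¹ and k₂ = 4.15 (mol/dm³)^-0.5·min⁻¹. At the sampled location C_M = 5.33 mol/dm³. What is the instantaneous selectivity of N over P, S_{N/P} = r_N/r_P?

S_{N/P} = r_N/r_P = (k₁·C_M^0.5)/(k₂·C_M^1.5) = (k₁/k₂)·C_M⁻¹.
= (0.735×5.330^0.5) / (4.15×5.330^1.5) = 1.697/51.07 = 0.0332.
The undesired path is higher order in M, so low C_M (CSTR or dilute feed) favours N.

0.0332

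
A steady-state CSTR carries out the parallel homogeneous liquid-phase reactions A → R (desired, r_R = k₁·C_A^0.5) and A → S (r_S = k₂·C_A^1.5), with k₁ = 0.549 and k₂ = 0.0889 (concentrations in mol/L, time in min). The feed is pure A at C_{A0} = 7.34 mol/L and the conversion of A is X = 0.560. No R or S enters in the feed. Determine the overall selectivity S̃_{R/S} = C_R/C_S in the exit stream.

Exit C_A = C_{A0}(1−X) = 7.34×0.440 = 3.230 mol/L.
A CSTR operates uniformly at the exit composition, giving r_R = 0.9866 and r_S = 0.5160 (each k·C_A^n at C_A = 3.230).
Overall selectivity = C_R/C_S = r_Rτ/(r_Sτ) = r_R/r_S = 1.91.

1.91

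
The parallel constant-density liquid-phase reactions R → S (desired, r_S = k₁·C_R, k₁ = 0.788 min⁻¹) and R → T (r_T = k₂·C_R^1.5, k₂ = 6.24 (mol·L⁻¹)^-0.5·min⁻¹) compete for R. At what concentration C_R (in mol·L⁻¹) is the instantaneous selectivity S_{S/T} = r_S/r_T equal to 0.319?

S_{S/T} = (k₁/k₂)·C_R^-0.5 ⇒ C_R = (S·k₂/k₁)^(-2).
= (0.319×6.24/0.788)^(-2) = (2.526)^(-2) = 0.157 mol·L⁻¹.

0.157 mol·L⁻¹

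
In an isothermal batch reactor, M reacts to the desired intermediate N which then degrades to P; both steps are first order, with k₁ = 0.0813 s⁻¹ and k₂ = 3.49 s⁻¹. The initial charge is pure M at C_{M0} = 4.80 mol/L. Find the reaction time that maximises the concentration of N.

1.10 s

Setting dC_N/dt = 0 gives t_opt = ln(k₂/k₁)/(k₂−k₁).
= ln(3.49/0.0813)/(3.49−0.0813) = ln(42.93)/3.409 = 3.760/3.409 = 1.10 s.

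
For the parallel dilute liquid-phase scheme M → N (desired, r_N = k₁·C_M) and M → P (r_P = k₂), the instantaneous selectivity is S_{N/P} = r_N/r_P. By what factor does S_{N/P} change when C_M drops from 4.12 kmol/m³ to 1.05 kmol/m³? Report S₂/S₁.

0.255

S_{N/P} = (k₁/k₂)·C_M, so S₂/S₁ = (C_{M,2}/C_{M,1}).
= 1.05/4.12 = 0.255.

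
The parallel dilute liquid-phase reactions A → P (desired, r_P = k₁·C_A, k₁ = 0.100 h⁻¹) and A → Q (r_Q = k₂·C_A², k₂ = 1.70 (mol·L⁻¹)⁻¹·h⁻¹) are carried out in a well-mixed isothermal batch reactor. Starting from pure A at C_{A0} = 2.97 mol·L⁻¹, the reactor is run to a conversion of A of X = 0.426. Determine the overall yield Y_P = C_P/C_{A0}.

0.0107

C_A = C_{A0}(1−X) = 1.705 mol·L⁻¹.
Along a PFR/batch, dC_P/dC_A = −r_P/(r_P+r_Q) = −k₁/(k₁+k₂·C_A).
Integrating from C_{A0} to C_A: C_P = (0.100/1.70)·ln[(0.100+1.70·2.97)/(0.100+1.70·1.70)] = 0.05882·ln(5.149/2.998) = 0.03181 mol·L⁻¹.
Y_P = C_P/C_{A0} = 0.03181/2.97 = 0.0107.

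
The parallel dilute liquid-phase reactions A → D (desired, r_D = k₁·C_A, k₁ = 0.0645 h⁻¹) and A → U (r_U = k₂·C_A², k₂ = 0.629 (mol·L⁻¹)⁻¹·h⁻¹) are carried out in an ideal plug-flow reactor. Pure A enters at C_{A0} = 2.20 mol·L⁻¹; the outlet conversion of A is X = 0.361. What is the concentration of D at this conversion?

C_A = C_{A0}(1−X) = 1.406 mol·L⁻¹.
Along a PFR/batch, dC_D/dC_A = −r_D/(r_D+r_U) = −k₁/(k₁+k₂·C_A).
Integrating from C_{A0} to C_A: C_D = (0.0645/0.629)·ln[(0.0645+0.629·2.20)/(0.0645+0.629·1.41)] = 0.1025·ln(1.448/0.9487) = 0.04338 mol·L⁻¹.

0.0434 mol·L⁻¹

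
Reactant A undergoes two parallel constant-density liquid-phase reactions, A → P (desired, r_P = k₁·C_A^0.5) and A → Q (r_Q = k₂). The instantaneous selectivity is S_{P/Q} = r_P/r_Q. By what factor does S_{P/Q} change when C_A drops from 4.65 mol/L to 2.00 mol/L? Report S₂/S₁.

0.656

S_{P/Q} = (k₁/k₂)·C_A^0.5, so S₂/S₁ = (C_{A,2}/C_{A,1})^0.5.
= (2.00/4.65)^0.5 = (0.4301)^0.5 = 0.656.
Selectivity toward P falls as C_A falls — high-concentration operation is favoured.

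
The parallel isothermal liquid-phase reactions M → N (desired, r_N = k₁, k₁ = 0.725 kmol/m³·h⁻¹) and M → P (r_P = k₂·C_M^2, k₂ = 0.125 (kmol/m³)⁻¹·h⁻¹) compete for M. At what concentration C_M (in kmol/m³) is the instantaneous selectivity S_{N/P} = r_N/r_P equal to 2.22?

1.62 kmol/m³

S_{N/P} = (k₁/k₂)·C_M^-2 ⇒ C_M = (S·k₂/k₁)^(-0.5).
= (2.22×0.125/0.725)^(-0.5) = (0.3828)^(-0.5) = 1.62 kmol/m³.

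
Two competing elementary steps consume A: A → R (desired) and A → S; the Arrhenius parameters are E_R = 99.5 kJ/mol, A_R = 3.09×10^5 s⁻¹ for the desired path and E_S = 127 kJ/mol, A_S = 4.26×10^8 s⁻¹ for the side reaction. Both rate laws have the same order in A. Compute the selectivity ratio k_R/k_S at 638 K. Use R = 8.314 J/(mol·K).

0.129

Since both paths have the same order in A, the concentration cancels and S_{R/S} = k_R/k_S = (A_R/A_S)·exp[(E_S−E_R)/(RT)].
(E_S−E_R)/(RT) = (127−99.5)×10³/(8.314×638) = 27500/5304 = 5.184.
k_R/k_S = (3.09×10^5/4.26×10^8)·exp(5.184) = 7.254×10^-4 × 178.5 = 0.129.
Since E_R < E_S, lowering the temperature improves selectivity toward R.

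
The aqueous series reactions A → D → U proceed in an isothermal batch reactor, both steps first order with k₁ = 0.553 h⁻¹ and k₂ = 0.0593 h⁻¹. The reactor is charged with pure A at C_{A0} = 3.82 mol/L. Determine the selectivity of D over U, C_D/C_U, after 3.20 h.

7.83

Solving the coupled first-order balances gives C_D(t) = [k₁/(k₂−k₁)]·C_{A0}·(e^(−k₁t) − e^(−k₂t)).
e^(−k₁t) = e^(−0.553×3.20) = e^(−1.770) = 0.1704; e^(−k₂t) = e^(−0.1898) = 0.8272.
C_D = 0.553×3.82/(0.0593−0.553) × (0.1704−0.8272) = (-4.279)×(-0.6568) = 2.810 mol/L.
C_A = C_{A0}e^(−k₁t) = 0.6509 mol/L, so C_U = C_{A0}−C_A−C_D = 0.3589 mol/L; C_D/C_U = 7.83.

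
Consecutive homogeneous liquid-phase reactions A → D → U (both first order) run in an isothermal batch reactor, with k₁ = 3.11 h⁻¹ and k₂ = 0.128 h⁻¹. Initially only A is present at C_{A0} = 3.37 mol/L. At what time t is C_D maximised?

1.07 h

The intermediate peaks when r₁ = r₂, i.e. k₁e^(−k₁t) = k₂e^(−k₂t), giving t_opt = ln(k₂/k₁)/(k₂−k₁).
= ln(0.128/3.11)/(0.128−3.11) = ln(0.04116)/-2.982 = -3.190/-2.982 = 1.07 h.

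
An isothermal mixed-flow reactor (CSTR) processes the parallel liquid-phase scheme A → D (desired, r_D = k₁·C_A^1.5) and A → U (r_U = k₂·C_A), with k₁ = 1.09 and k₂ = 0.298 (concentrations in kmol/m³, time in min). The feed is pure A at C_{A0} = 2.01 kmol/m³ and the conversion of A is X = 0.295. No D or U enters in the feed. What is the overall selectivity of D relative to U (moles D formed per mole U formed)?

4.35

Exit C_A = C_{A0}(1−X) = 2.01×0.705 = 1.417 kmol/m³.
Rates in a CSTR are evaluated at the outlet concentration: r_D = 1.09×1.417^1.5 = 1.839, r_U = 0.298×1.417 = 0.4223.
Overall selectivity = C_D/C_U = r_Dτ/(r_Uτ) = r_D/r_U = 4.35.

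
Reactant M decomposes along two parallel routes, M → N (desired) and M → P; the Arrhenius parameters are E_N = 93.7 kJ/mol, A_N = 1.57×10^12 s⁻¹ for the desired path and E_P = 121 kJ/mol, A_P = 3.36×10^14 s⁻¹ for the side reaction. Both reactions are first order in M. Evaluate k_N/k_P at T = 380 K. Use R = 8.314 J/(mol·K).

26.4

With equal orders, S_{N/P} = k_N/k_P = (A_N/A_P)·exp[(E_P−E_N)/(RT)].
(E_P−E_N)/(RT) = (121−93.7)×10³/(8.314×380) = 27300/3159 = 8.641.
k_N/k_P = (1.57×10^12/3.36×10^14)·exp(8.641) = 0.004673 × 5660 = 26.4.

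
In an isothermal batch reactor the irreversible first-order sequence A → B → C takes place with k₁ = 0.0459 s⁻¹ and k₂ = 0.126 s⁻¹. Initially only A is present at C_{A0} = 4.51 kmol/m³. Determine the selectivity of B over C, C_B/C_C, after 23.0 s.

0.346

Solving the coupled first-order balances gives C_B(t) = [k₁/(k₂−k₁)]·C_{A0}·(e^(−k₁t) − e^(−k₂t)).
e^(−k₁t) = e^(−0.0459×23.0) = e^(−1.056) = 0.3479; e^(−k₂t) = e^(−2.898) = 0.05513.
C_B = 0.0459×4.51/(0.126−0.0459) × (0.3479−0.05513) = 2.584×0.2928 = 0.7567 kmol/m³.
C_A = C_{A0}e^(−k₁t) = 1.569 kmol/m³, so C_C = C_{A0}−C_A−C_B = 2.184 kmol/m³; C_B/C_C = 0.346.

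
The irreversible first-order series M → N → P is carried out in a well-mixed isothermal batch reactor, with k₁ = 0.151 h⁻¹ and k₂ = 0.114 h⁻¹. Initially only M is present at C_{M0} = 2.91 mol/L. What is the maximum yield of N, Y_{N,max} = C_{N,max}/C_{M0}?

0.421

At the optimum, C_{N,max}/C_{M0} = (k₁/k₂)^[k₂/(k₂−k₁)].
= (0.151/0.114)^(0.114/(0.114−0.151)) = (1.325)^(-3.081) = 0.4206.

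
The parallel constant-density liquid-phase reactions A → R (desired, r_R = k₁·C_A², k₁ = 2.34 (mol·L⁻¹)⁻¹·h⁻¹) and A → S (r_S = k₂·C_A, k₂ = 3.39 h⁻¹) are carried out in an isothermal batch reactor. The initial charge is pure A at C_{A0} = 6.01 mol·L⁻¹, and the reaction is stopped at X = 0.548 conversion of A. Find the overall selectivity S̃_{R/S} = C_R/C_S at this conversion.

C_A = C_{A0}(1−X) = 2.717 mol·L⁻¹.
Along a PFR/batch, dC_S/dC_A = −r_S/(r_R+r_S) = −k₂/(k₂+k₁·C_A).
Integrating from C_{A0} to C_A: C_S = (3.39/2.34)·ln[(3.39+2.34·6.01)/(3.39+2.34·2.72)] = 1.449·ln(17.45/9.747) = 0.8440 mol·L⁻¹.
Then C_R = (C_{A0}−C_A) − C_S = 3.293 − 0.8440 = 2.449 mol·L⁻¹.
S̃_{R/S} = C_R/C_S = 2.449/0.8440 = 2.90.

2.90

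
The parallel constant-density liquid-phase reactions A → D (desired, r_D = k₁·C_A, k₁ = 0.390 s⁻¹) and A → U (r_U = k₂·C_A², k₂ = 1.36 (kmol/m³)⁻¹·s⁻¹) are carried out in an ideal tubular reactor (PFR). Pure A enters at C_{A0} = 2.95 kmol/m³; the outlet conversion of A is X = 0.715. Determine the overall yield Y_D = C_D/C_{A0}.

C_A = C_{A0}(1−X) = 0.8408 kmol/m³.
Along a PFR/batch, dC_D/dC_A = −r_D/(r_D+r_U) = −k₁/(k₁+k₂·C_A).
Integrating from C_{A0} to C_A: C_D = (0.390/1.36)·ln[(0.390+1.36·2.95)/(0.390+1.36·0.841)] = 0.2868·ln(4.402/1.533) = 0.3024 kmol/m³.
Y_D = C_D/C_{A0} = 0.3024/2.95 = 0.103.

0.103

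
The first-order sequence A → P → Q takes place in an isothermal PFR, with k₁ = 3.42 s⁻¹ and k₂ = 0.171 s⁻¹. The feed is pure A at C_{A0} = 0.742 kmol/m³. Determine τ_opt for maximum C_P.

0.922 s

Setting dC_P/dτ = 0 gives τ_opt = ln(k₂/k₁)/(k₂−k₁).
= ln(0.171/3.42)/(0.171−3.42) = ln(0.05000)/-3.249 = -2.996/-3.249 = 0.922 s.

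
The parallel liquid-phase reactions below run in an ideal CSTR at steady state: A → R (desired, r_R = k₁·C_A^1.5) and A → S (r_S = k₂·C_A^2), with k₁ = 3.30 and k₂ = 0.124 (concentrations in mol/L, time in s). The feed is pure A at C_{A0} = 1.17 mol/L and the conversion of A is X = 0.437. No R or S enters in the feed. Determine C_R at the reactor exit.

0.496 mol/L

Exit C_A = C_{A0}(1−X) = 1.17×0.563 = 0.6587 mol/L.
Rates in a CSTR are evaluated at the outlet concentration: r_R = 3.30×0.6587^1.5 = 1.764, r_S = 0.124×0.6587^2 = 0.05380.
Fraction of consumed A going to R: r_R/(r_R+r_S) = 0.9704.
C_R = 0.9704·C_{A0}·X = 0.9704×1.17×0.437 = 0.496 mol/L.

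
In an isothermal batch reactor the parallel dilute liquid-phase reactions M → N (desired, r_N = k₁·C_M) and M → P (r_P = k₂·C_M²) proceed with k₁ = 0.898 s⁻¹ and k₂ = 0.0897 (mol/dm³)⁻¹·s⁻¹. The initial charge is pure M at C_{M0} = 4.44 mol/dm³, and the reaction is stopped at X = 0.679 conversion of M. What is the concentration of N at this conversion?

2.34 mol/dm³

C_M = C_{M0}(1−X) = 1.425 mol/dm³.
Along a PFR/batch, dC_N/dC_M = −r_N/(r_N+r_P) = −k₁/(k₁+k₂·C_M).
Integrating from C_{M0} to C_M: C_N = (0.898/0.0897)·ln[(0.898+0.0897·4.44)/(0.898+0.0897·1.43)] = 10.01·ln(1.296/1.026) = 2.342 mol/dm³.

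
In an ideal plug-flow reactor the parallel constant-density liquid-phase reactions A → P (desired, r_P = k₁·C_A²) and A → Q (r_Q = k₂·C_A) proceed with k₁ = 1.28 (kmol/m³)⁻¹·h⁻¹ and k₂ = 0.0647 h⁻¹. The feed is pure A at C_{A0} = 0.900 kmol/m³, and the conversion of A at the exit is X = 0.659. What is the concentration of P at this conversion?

C_A = C_{A0}(1−X) = 0.3069 kmol/m³.
Along a PFR/batch, dC_Q/dC_A = −r_Q/(r_P+r_Q) = −k₂/(k₂+k₁·C_A).
Integrating from C_{A0} to C_A: C_Q = (0.0647/1.28)·ln[(0.0647+1.28·0.900)/(0.0647+1.28·0.307)] = 0.05055·ln(1.217/0.4575) = 0.04944 kmol/m³.
Then C_P = (C_{A0}−C_A) − C_Q = 0.5931 − 0.04944 = 0.5437 kmol/m³.

0.544 kmol/m³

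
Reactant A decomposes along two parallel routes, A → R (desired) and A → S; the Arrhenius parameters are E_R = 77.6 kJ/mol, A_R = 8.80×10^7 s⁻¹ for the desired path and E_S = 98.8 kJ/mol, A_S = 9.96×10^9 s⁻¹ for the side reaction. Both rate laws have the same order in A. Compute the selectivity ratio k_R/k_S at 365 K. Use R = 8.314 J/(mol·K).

9.56

With equal orders, S_{R/S} = k_R/k_S = (A_R/A_S)·exp[(E_S−E_R)/(RT)].
(E_S−E_R)/(RT) = (98.8−77.6)×10³/(8.314×365) = 21200/3035 = 6.986.
k_R/k_S = (8.80×10^7/9.96×10^9)·exp(6.986) = 0.008835 × 1081 = 9.56.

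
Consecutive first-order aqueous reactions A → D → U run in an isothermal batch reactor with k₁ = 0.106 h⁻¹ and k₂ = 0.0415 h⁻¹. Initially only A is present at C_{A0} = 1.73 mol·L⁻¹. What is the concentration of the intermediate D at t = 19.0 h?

Solving the coupled first-order balances gives C_D(t) = [k₁/(k₂−k₁)]·C_{A0}·(e^(−k₁t) − e^(−k₂t)).
e^(−k₁t) = e^(−0.106×19.0) = e^(−2.014) = 0.1335; e^(−k₂t) = e^(−0.7885) = 0.4545.
C_D = 0.106×1.73/(0.0415−0.106) × (0.1335−0.4545) = (-2.843)×(-0.3211) = 0.9128 mol·L⁻¹.

0.913 mol·L⁻¹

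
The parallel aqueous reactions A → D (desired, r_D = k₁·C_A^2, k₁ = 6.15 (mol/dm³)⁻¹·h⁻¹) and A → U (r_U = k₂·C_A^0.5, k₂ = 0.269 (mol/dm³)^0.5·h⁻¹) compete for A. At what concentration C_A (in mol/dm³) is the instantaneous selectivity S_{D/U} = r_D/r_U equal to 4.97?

0.362 mol/dm³

S_{D/U} = (k₁/k₂)·C_A^1.5 ⇒ C_A = (S·k₂/k₁)^(1/1.5).
= (4.97×0.269/6.15)^(0.6667) = (0.2174)^(0.6667) = 0.362 mol/dm³.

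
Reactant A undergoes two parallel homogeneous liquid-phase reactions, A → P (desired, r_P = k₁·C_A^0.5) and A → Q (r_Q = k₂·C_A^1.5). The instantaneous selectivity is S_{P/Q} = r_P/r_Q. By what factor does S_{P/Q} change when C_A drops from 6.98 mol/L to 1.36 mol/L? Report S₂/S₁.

5.13

S_{P/Q} = (k₁/k₂)·C_A⁻¹, so S₂/S₁ = (C_{A,2}/C_{A,1})⁻¹.
= 6.98/1.36 = 5.13.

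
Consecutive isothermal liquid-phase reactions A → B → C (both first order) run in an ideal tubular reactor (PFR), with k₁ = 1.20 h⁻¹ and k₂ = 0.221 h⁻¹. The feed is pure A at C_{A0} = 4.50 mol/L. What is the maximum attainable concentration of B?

Evaluating C_B at τ_opt = ln(k₂/k₁)/(k₂−k₁) gives C_{B,max}/C_{A0} = (k₁/k₂)^[k₂/(k₂−k₁)].
= (1.20/0.221)^(0.221/(0.221−1.20)) = (5.430)^(-0.2257) = 0.6825.
C_{B,max} = 0.6825×4.50 = 3.07 mol/L.

3.07 mol/L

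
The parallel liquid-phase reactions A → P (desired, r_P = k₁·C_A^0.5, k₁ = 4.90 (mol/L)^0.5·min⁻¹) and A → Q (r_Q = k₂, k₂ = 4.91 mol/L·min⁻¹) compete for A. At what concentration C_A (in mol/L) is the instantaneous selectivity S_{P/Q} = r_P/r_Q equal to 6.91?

47.9 mol/L

S_{P/Q} = (k₁/k₂)·C_A^0.5 ⇒ C_A = (S·k₂/k₁)^(2).
= (6.91×4.91/4.90)^(2) = (6.924)^(2) = 47.9 mol/L.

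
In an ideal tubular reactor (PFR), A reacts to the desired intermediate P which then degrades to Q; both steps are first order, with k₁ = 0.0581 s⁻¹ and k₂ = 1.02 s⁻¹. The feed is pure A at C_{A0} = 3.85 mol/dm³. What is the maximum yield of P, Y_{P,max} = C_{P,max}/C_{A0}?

0.0479

Evaluating C_P at τ_opt = ln(k₂/k₁)/(k₂−k₁) gives C_{P,max}/C_{A0} = (k₁/k₂)^[k₂/(k₂−k₁)].
= (0.0581/1.02)^(1.02/(1.02−0.0581)) = (0.05696)^(1.060) = 0.04791.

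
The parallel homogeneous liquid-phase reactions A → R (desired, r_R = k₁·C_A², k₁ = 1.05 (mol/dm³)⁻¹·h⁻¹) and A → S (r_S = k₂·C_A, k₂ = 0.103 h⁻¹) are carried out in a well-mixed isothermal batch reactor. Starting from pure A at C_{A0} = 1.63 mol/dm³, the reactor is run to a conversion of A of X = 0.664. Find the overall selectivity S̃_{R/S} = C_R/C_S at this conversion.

10.2

C_A = C_{A0}(1−X) = 0.5477 mol/dm³.
Along a PFR/batch, dC_S/dC_A = −r_S/(r_R+r_S) = −k₂/(k₂+k₁·C_A).
Integrating from C_{A0} to C_A: C_S = (0.103/1.05)·ln[(0.103+1.05·1.63)/(0.103+1.05·0.548)] = 0.09810·ln(1.815/0.6781) = 0.09656 mol/dm³.
Then C_R = (C_{A0}−C_A) − C_S = 1.082 − 0.09656 = 0.9858 mol/dm³.
S̃_{R/S} = C_R/C_S = 0.9858/0.09656 = 10.2.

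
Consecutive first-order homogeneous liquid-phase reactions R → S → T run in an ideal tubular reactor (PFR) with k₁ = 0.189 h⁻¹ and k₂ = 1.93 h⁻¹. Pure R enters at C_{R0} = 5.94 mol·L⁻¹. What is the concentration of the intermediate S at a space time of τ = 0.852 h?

The intermediate concentration in a first-order A→B→C sequence is C_S = k₁C_{R0}(e^(−k₁τ) − e^(−k₂τ))/(k₂−k₁).
e^(−k₁τ) = e^(−0.189×0.852) = e^(−0.1610) = 0.8513; e^(−k₂τ) = e^(−1.644) = 0.1931.
C_S = 0.189×5.94/(1.93−0.189) × (0.8513−0.1931) = 0.6448×0.6581 = 0.4244 mol·L⁻¹.

0.424 mol·L⁻¹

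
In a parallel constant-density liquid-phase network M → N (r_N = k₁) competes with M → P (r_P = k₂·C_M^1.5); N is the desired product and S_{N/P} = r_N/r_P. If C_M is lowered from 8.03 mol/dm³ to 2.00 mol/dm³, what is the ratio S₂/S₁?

8.05

S_{N/P} = (k₁/k₂)·C_M^-1.5, so S₂/S₁ = (C_{M,2}/C_{M,1})^-1.5.
= (2.00/8.03)^(-1.5) = (0.2491)^(-1.5) = 8.05.
Selectivity toward N rises as C_M falls — low-concentration operation is favoured.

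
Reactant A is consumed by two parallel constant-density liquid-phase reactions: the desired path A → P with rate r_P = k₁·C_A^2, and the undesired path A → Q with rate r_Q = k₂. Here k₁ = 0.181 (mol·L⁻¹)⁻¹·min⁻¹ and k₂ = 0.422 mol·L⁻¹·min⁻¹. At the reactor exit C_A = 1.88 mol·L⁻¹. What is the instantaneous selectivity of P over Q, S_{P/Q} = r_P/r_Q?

S_{P/Q} = r_P/r_Q = (k₁·C_A^2)/(k₂) = (k₁/k₂)·C_A^2.
= (0.181×1.880^2) / (0.422) = 0.6397/0.4220 = 1.52.

1.52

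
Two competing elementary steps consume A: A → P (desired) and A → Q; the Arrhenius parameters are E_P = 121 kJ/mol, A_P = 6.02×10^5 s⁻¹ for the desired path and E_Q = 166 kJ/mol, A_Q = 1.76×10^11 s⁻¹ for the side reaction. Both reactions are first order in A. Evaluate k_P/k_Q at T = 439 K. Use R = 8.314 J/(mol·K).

With equal orders, S_{P/Q} = k_P/k_Q = (A_P/A_Q)·exp[(E_Q−E_P)/(RT)].
(E_Q−E_P)/(RT) = (166−121)×10³/(8.314×439) = 45000/3650 = 12.33.
k_P/k_Q = (6.02×10^5/1.76×10^11)·exp(12.33) = 3.420×10^-6 × 2.262×10^5 = 0.774.

0.774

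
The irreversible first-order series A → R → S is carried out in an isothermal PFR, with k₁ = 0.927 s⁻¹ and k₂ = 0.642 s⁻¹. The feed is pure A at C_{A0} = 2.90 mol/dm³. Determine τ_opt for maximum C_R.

1.29 s

Setting dC_R/dτ = 0 gives τ_opt = ln(k₂/k₁)/(k₂−k₁).
= ln(0.642/0.927)/(0.642−0.927) = ln(0.6926)/-0.2850 = -0.3674/-0.2850 = 1.29 s.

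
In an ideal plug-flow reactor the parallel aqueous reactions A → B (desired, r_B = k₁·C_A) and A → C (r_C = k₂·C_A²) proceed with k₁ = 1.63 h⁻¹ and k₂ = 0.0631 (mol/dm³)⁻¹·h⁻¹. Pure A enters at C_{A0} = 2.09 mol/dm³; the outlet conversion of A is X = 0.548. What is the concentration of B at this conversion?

C_A = C_{A0}(1−X) = 0.9447 mol/dm³.
Along a PFR/batch, dC_B/dC_A = −r_B/(r_B+r_C) = −k₁/(k₁+k₂·C_A).
Integrating from C_{A0} to C_A: C_B = (1.63/0.0631)·ln[(1.63+0.0631·2.09)/(1.63+0.0631·0.945)] = 25.83·ln(1.762/1.690) = 1.082 mol/dm³.

1.08 mol/dm³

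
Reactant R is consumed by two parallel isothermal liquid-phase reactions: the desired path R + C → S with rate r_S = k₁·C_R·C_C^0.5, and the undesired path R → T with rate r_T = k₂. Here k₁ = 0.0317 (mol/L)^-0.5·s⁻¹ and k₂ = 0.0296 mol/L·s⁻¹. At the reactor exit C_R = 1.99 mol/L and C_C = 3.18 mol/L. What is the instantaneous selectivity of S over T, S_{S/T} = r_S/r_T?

3.80

S_{S/T} = r_S/r_T = (k₁·C_R·C_C^0.5)/(k₂) = (k₁/k₂)·C_R·C_C^0.5.
= (0.0317×1.990×3.180^0.5) / (0.0296) = 0.1125/0.02960 = 3.80.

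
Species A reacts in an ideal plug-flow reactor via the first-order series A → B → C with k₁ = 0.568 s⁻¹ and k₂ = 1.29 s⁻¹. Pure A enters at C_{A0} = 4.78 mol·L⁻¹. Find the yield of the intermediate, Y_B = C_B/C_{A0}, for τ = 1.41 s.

Solving the coupled first-order balances gives C_B(τ) = [k₁/(k₂−k₁)]·C_{A0}·(e^(−k₁τ) − e^(−k₂τ)).
e^(−k₁τ) = e^(−0.568×1.41) = e^(−0.8009) = 0.4489; e^(−k₂τ) = e^(−1.819) = 0.1622.
C_B = 0.568×4.78/(1.29−0.568) × (0.4489−0.1622) = 3.760×0.2867 = 1.078 mol·L⁻¹.
Y_B = C_B/C_{A0} = 1.078/4.78 = 0.226.

0.226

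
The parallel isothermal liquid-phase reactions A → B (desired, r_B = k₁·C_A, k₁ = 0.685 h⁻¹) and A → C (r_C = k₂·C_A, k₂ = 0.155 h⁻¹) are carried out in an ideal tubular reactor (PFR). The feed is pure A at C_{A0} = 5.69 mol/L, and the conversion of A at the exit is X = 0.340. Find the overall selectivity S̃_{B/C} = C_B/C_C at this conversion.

C_A = C_{A0}(1−X) = 3.755 mol/L.
Both paths are first order in A, so the instantaneous fraction to B is constant: dC_B/d(−C_A) = k₁/(k₁+k₂) = 0.8155.
C_B = 0.8155·(C_{A0}−C_A) = 0.8155×1.935 = 1.58 mol/L.
C_C = (C_{A0}−C_A)−C_B = 0.3570 mol/L; S̃_{B/C} = 1.578/0.3570 = 4.42.

4.42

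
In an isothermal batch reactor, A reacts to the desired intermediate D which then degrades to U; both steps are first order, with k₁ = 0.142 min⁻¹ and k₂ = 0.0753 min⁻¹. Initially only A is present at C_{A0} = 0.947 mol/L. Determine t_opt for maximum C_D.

9.51 min

Setting dC_D/dt = 0 gives t_opt = ln(k₂/k₁)/(k₂−k₁).
= ln(0.0753/0.142)/(0.0753−0.142) = ln(0.5303)/-0.06670 = -0.6343/-0.06670 = 9.51 min.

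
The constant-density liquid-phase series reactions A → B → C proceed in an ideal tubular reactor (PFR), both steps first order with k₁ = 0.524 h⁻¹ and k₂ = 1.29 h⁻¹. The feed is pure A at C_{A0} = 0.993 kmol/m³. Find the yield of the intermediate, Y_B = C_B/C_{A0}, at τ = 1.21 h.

For first-order series with pure A initially, C_B(τ) = k₁C_{A0}/(k₂−k₁)·(e^(−k₁τ) − e^(−k₂τ)).
e^(−k₁τ) = e^(−0.524×1.21) = e^(−0.6340) = 0.5304; e^(−k₂τ) = e^(−1.561) = 0.2099.
C_B = 0.524×0.993/(1.29−0.524) × (0.5304−0.2099) = 0.6793×0.3205 = 0.2177 kmol/m³.
Y_B = C_B/C_{A0} = 0.2177/0.993 = 0.219.

0.219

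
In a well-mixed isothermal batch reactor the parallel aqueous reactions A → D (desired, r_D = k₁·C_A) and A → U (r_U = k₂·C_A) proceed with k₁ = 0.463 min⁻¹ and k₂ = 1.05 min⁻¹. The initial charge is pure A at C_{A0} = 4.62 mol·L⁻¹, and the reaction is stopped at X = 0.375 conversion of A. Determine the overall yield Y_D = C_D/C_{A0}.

0.115

C_A = C_{A0}(1−X) = 2.888 mol·L⁻¹.
Both paths are first order in A, so the instantaneous fraction to D is constant: dC_D/d(−C_A) = k₁/(k₁+k₂) = 0.3060.
C_D = 0.3060·(C_{A0}−C_A) = 0.3060×1.732 = 0.530 mol·L⁻¹.
Y_D = C_D/C_{A0} = 0.5302/4.62 = 0.115.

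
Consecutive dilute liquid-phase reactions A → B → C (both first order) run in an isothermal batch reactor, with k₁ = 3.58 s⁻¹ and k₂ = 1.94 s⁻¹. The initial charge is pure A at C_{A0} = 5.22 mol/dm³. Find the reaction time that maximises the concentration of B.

0.374 s

For first-order series the maximum of C_B occurs at t_opt = ln(k₂/k₁)/(k₂−k₁).
= ln(1.94/3.58)/(1.94−3.58) = ln(0.5419)/-1.640 = -0.6127/-1.640 = 0.374 s.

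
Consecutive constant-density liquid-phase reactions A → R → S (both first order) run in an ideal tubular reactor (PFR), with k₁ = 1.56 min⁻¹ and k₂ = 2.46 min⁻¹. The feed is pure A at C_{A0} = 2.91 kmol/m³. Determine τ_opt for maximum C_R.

For first-order series the maximum of C_R occurs at τ_opt = ln(k₂/k₁)/(k₂−k₁).
= ln(2.46/1.56)/(2.46−1.56) = ln(1.577)/0.9000 = 0.4555/0.9000 = 0.506 min.

0.506 min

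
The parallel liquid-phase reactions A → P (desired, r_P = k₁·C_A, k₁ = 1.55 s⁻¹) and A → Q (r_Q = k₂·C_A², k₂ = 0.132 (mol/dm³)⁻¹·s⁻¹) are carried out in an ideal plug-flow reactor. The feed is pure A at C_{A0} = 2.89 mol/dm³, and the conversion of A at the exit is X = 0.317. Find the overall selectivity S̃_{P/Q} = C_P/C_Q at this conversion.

4.84

C_A = C_{A0}(1−X) = 1.974 mol/dm³.
Along a PFR/batch, dC_P/dC_A = −r_P/(r_P+r_Q) = −k₁/(k₁+k₂·C_A).
Integrating from C_{A0} to C_A: C_P = (1.55/0.132)·ln[(1.55+0.132·2.89)/(1.55+0.132·1.97)] = 11.74·ln(1.931/1.811) = 0.7592 mol/dm³.
C_Q = (C_{A0}−C_A)−C_P = 0.1569 mol/dm³; S̃_{P/Q} = 0.7592/0.1569 = 4.84.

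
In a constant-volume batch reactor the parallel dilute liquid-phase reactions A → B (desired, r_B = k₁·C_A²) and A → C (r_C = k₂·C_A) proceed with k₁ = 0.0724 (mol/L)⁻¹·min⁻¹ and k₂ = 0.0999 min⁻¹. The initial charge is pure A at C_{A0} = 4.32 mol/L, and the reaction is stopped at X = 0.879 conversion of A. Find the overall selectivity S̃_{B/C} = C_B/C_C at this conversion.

1.51

C_A = C_{A0}(1−X) = 0.5227 mol/L.
Along a PFR/batch, dC_C/dC_A = −r_C/(r_B+r_C) = −k₂/(k₂+k₁·C_A).
Integrating from C_{A0} to C_A: C_C = (0.0999/0.0724)·ln[(0.0999+0.0724·4.32)/(0.0999+0.0724·0.523)] = 1.380·ln(0.4127/0.1377) = 1.514 mol/L.
Then C_B = (C_{A0}−C_A) − C_C = 3.797 − 1.514 = 2.283 mol/L.
S̃_{B/C} = C_B/C_C = 2.283/1.514 = 1.51.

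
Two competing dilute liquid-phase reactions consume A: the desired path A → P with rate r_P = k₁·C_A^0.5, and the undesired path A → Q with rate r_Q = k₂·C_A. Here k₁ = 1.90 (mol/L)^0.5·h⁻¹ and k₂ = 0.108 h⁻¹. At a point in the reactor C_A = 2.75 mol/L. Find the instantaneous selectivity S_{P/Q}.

10.6

S_{P/Q} = r_P/r_Q = (k₁·C_A^0.5)/(k₂·C_A) = (k₁/k₂)·C_A^-0.5.
= (1.90×2.750^0.5) / (0.108×2.750) = 3.151/0.2970 = 10.6.
The undesired path is higher order in A, so low C_A (CSTR or dilute feed) favours P.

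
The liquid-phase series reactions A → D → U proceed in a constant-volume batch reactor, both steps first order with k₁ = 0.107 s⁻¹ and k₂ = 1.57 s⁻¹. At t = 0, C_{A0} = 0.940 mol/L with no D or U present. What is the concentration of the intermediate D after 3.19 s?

The intermediate concentration in a first-order A→B→C sequence is C_D = k₁C_{A0}(e^(−k₁t) − e^(−k₂t))/(k₂−k₁).
e^(−k₁t) = e^(−0.107×3.19) = e^(−0.3413) = 0.7108; e^(−k₂t) = e^(−5.008) = 0.006682.
C_D = 0.107×0.940/(1.57−0.107) × (0.7108−0.006682) = 0.06875×0.7041 = 0.04841 mol/L.

0.0484 mol/L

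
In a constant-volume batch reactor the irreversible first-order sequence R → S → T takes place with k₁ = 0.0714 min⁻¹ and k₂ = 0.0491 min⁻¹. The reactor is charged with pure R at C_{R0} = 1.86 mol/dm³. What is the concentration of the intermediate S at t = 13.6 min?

0.799 mol/dm³

For first-order series with pure R initially, C_S(t) = k₁C_{R0}/(k₂−k₁)·(e^(−k₁t) − e^(−k₂t)).
e^(−k₁t) = e^(−0.0714×13.6) = e^(−0.9710) = 0.3787; e^(−k₂t) = e^(−0.6678) = 0.5129.
C_S = 0.0714×1.86/(0.0491−0.0714) × (0.3787−0.5129) = (-5.955)×(-0.1342) = 0.7990 mol/dm³.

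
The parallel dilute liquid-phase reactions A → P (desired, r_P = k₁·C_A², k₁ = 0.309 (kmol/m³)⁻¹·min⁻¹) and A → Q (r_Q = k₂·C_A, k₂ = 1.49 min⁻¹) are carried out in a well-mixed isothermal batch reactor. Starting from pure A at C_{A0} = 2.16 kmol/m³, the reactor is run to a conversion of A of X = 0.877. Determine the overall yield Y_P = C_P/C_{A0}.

C_A = C_{A0}(1−X) = 0.2657 kmol/m³.
Along a PFR/batch, dC_Q/dC_A = −r_Q/(r_P+r_Q) = −k₂/(k₂+k₁·C_A).
Integrating from C_{A0} to C_A: C_Q = (1.49/0.309)·ln[(1.49+0.309·2.16)/(1.49+0.309·0.266)] = 4.822·ln(2.157/1.572) = 1.526 kmol/m³.
Then C_P = (C_{A0}−C_A) − C_Q = 1.894 − 1.526 = 0.3681 kmol/m³.
Y_P = C_P/C_{A0} = 0.3681/2.16 = 0.170.

0.170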